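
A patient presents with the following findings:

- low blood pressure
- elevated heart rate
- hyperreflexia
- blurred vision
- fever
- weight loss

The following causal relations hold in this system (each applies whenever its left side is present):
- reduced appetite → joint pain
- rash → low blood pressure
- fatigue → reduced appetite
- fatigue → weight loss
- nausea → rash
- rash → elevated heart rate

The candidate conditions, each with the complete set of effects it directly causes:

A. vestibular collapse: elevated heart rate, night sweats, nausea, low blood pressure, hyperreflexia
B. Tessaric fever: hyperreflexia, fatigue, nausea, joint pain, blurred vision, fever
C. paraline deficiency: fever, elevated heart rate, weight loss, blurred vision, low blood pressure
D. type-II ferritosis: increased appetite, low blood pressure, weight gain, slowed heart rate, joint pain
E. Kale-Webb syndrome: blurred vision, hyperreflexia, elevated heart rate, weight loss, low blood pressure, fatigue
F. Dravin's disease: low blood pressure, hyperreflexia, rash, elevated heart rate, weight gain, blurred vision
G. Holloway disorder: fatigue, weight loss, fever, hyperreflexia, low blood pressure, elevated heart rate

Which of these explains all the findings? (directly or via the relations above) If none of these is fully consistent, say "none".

B

For each candidate, compare predicted effects to what was observed:
(A) vestibular collapse — low blood pressure ✓; elevated heart rate ✓; hyperreflexia ✓; blurred vision ✗; fever ✗; weight loss ✗
(B) Tessaric fever — accounts for every observation (low blood pressure by nausea → rash → low blood pressure)
(C) paraline deficiency — low blood pressure ✓; elevated heart rate ✓; hyperreflexia ✗; blurred vision ✓; fever ✓; weight loss ✓
(D) type-II ferritosis — low blood pressure ✓; elevated heart rate ✗; hyperreflexia ✗; blurred vision ✗; fever ✗; weight loss ✗
(E) Kale-Webb syndrome — low blood pressure ✓; elevated heart rate ✓; hyperreflexia ✓; blurred vision ✓; fever ✗; weight loss ✓
(F) Dravin's disease — low blood pressure ✓; elevated heart rate ✓; hyperreflexia ✓; blurred vision ✓; fever ✗; weight loss ✗
(G) Holloway disorder — low blood pressure ✓; elevated heart rate ✓; hyperreflexia ✓; blurred vision ✗; fever ✓; weight loss ✓
Only (B) is consistent with every observation.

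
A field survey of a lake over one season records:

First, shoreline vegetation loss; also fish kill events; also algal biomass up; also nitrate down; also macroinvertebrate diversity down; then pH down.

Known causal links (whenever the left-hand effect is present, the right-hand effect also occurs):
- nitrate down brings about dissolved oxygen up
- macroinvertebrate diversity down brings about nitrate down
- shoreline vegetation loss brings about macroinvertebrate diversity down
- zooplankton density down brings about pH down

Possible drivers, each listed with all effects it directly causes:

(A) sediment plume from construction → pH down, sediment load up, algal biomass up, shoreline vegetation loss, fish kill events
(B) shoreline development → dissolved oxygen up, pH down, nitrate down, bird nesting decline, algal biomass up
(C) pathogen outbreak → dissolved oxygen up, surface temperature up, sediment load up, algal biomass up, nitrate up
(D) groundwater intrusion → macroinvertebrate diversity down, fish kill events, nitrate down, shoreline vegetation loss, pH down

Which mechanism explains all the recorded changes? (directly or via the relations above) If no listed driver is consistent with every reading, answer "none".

Checking each candidate against the observations:
(A) sediment plume from construction — shoreline vegetation loss +; fish kill events +; algal biomass up +; nitrate down + (via shoreline vegetation loss → macroinvertebrate diversity down → nitrate down); macroinvertebrate diversity down + (via shoreline vegetation loss → macroinvertebrate diversity down); pH down +
(B) shoreline development — shoreline vegetation loss -; fish kill events -; algal biomass up +; nitrate down +; macroinvertebrate diversity down -; pH down +
(C) pathogen outbreak — fails on shoreline vegetation loss, fish kill events, nitrate down, macroinvertebrate diversity down, pH down (predicts nitrate up, not nitrate down)
(D) groundwater intrusion — does not account for algal biomass up
(A) alone accounts for all the evidence.

A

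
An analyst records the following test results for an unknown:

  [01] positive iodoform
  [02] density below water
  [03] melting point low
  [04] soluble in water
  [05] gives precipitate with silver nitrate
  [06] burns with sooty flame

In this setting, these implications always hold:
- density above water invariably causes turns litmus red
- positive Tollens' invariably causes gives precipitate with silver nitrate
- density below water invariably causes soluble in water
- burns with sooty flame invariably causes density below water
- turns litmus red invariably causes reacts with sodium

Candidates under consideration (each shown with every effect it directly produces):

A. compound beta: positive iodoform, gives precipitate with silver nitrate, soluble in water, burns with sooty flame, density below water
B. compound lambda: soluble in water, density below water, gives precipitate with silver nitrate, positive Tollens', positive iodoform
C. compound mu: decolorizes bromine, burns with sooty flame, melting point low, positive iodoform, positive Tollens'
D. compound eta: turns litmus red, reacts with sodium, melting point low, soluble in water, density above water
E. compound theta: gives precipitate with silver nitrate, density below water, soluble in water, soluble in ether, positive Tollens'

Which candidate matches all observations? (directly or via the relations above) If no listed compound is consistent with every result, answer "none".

Checking each candidate against the observations:
(A) compound beta — positive iodoform yes; density below water yes; melting point low NO; soluble in water yes; gives precipitate with silver nitrate yes; burns with sooty flame yes
(B) compound lambda — does not account for melting point low, burns with sooty flame
(C) compound mu — positive iodoform yes; density below water yes (through burns with sooty flame → density below water); melting point low yes; soluble in water yes (through burns with sooty flame → density below water → soluble in water); gives precipitate with silver nitrate yes (through positive Tollens' → gives precipitate with silver nitrate); burns with sooty flame yes
(D) compound eta — fails on positive iodoform, density below water, gives precipitate with silver nitrate, burns with sooty flame (predicts density above water, not density below water)
(E) compound theta — positive iodoform NO; density below water yes; melting point low NO; soluble in water yes; gives precipitate with silver nitrate yes; burns with sooty flame NO
(C) is the only candidate with no mismatches.

C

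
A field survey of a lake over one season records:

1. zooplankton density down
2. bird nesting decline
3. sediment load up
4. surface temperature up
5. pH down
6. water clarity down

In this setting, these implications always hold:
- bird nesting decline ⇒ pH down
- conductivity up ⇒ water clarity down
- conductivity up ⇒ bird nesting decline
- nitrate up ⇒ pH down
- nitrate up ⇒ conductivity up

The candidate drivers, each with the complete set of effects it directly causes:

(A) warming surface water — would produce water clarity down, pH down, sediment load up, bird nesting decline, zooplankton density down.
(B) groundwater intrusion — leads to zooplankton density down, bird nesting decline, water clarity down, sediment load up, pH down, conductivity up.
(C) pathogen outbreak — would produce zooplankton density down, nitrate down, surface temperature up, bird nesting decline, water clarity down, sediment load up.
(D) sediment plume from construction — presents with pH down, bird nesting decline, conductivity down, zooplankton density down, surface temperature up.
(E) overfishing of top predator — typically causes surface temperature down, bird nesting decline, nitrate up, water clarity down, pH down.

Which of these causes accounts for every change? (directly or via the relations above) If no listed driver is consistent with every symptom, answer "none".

Testing each hypothesis:
(A) warming surface water — zooplankton density down match; bird nesting decline match; sediment load up match; surface temperature up miss; pH down match; water clarity down match
(B) groundwater intrusion — does not account for surface temperature up
(C) pathogen outbreak — zooplankton density down match; bird nesting decline match; sediment load up match; surface temperature up match; pH down match (by bird nesting decline → pH down); water clarity down match
(D) sediment plume from construction — does not account for sediment load up, water clarity down
(E) overfishing of top predator — fails on zooplankton density down, sediment load up, surface temperature up (predicts surface temperature down, not surface temperature up)
(C) is the only candidate with no mismatches.

C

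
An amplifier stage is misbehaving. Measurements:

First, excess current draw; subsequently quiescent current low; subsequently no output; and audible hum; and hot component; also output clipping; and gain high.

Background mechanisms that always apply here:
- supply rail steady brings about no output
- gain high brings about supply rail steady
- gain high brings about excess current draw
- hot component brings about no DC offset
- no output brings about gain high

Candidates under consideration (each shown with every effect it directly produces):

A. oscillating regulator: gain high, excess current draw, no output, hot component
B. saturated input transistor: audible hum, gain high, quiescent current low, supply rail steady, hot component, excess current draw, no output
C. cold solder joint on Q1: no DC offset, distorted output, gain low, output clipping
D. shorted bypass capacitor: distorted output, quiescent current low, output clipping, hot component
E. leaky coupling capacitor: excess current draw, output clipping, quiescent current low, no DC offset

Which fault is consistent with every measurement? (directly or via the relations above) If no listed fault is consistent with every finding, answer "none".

Checking each candidate against the observations:
(A) oscillating regulator — excess current draw yes; quiescent current low NO; no output yes; audible hum NO; hot component yes; output clipping NO; gain high yes
(B) saturated input transistor — does not account for output clipping
(C) cold solder joint on Q1 — excess current draw NO; quiescent current low NO; no output NO; audible hum NO; hot component NO; output clipping yes; gain high NO
(D) shorted bypass capacitor — excess current draw NO; quiescent current low yes; no output NO; audible hum NO; hot component yes; output clipping yes; gain high NO
(E) leaky coupling capacitor — does not account for no output, audible hum, hot component, gain high
No candidate is consistent with all observations.

none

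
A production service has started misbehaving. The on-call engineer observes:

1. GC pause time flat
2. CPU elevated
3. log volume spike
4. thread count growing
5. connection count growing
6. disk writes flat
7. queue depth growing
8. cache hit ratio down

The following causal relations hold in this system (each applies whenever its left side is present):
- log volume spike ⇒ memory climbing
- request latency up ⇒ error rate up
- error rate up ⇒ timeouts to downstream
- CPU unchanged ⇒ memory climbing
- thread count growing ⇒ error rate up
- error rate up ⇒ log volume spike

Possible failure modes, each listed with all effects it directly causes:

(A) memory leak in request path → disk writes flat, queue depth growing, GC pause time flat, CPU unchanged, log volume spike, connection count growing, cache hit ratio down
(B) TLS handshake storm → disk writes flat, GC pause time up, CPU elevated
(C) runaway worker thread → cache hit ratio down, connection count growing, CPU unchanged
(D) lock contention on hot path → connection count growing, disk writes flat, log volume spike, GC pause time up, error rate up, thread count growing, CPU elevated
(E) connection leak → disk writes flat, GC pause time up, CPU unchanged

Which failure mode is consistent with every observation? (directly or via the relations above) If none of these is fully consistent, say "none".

none

Checking each candidate against the observations:
(A) memory leak in request path — fails on CPU elevated, thread count growing (predicts CPU unchanged, not CPU elevated)
(B) TLS handshake storm — GC pause time flat NO; CPU elevated yes; log volume spike NO; thread count growing NO; connection count growing NO; disk writes flat yes; queue depth growing NO; cache hit ratio down NO
(C) runaway worker thread — fails on GC pause time flat, CPU elevated, log volume spike, thread count growing, disk writes flat, queue depth growing (predicts CPU unchanged, not CPU elevated)
(D) lock contention on hot path — GC pause time flat NO; CPU elevated yes; log volume spike yes; thread count growing yes; connection count growing yes; disk writes flat yes; queue depth growing NO; cache hit ratio down NO
(E) connection leak — GC pause time flat NO; CPU elevated NO; log volume spike NO; thread count growing NO; connection count growing NO; disk writes flat yes; queue depth growing NO; cache hit ratio down NO
Every candidate fails on at least one observation.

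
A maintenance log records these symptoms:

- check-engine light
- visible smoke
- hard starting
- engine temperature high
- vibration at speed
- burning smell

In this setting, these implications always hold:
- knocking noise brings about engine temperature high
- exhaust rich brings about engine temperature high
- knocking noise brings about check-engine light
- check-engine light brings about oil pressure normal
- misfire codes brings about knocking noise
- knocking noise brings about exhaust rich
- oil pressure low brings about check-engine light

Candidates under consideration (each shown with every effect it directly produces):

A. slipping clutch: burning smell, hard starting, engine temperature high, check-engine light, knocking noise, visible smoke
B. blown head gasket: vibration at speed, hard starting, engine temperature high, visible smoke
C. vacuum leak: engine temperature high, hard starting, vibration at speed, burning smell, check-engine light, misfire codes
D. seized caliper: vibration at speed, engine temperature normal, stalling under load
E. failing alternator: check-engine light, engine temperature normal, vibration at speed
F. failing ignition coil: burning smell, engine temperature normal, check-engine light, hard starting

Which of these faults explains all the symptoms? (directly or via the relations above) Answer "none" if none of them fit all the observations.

For each candidate, compare predicted effects to what was observed:
(A) slipping clutch — does not account for vibration at speed
(B) blown head gasket — does not account for check-engine light, burning smell
(C) vacuum leak — check-engine light +; visible smoke -; hard starting +; engine temperature high +; vibration at speed +; burning smell +
(D) seized caliper — check-engine light -; visible smoke -; hard starting -; engine temperature high -; vibration at speed +; burning smell -
(E) failing alternator — fails on visible smoke, hard starting, engine temperature high, burning smell (predicts engine temperature normal, not engine temperature high)
(F) failing ignition coil — check-engine light +; visible smoke -; hard starting +; engine temperature high -; vibration at speed -; burning smell +
No candidate is consistent with all observations.

none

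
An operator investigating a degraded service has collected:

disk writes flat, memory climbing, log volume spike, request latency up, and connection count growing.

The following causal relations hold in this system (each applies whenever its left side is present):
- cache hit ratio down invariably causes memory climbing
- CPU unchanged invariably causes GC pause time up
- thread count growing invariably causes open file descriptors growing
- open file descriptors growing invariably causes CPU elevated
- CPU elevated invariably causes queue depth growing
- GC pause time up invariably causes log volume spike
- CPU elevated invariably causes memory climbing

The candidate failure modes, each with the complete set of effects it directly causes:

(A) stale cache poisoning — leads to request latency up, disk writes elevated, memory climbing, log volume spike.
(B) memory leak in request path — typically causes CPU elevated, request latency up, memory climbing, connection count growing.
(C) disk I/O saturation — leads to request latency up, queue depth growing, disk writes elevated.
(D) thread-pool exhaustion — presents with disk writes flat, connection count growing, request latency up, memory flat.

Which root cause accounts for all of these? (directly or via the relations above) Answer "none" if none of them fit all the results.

Testing each hypothesis:
(A) stale cache poisoning — disk writes flat ✗; memory climbing ✓; log volume spike ✓; request latency up ✓; connection count growing ✗
(B) memory leak in request path — disk writes flat ✗; memory climbing ✓; log volume spike ✗; request latency up ✓; connection count growing ✓
(C) disk I/O saturation — disk writes flat ✗; memory climbing ✗; log volume spike ✗; request latency up ✓; connection count growing ✗
(D) thread-pool exhaustion — disk writes flat ✓; memory climbing ✗; log volume spike ✗; request latency up ✓; connection count growing ✓
No candidate is consistent with all observations.

none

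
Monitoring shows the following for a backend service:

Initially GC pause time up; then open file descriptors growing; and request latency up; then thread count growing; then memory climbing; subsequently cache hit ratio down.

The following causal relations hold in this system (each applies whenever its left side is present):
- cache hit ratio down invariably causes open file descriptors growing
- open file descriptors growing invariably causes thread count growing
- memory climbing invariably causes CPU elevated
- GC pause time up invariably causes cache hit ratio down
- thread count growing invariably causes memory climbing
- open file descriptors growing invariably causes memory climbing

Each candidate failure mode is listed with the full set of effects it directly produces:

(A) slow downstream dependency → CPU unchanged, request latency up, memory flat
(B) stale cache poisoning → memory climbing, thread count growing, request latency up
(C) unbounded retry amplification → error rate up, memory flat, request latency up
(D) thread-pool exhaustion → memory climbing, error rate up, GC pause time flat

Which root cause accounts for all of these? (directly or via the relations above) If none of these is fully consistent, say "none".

none

For each candidate, compare predicted effects to what was observed:
(A) slow downstream dependency — GC pause time up -; open file descriptors growing -; request latency up +; thread count growing -; memory climbing -; cache hit ratio down -
(B) stale cache poisoning — does not account for GC pause time up, open file descriptors growing, cache hit ratio down
(C) unbounded retry amplification — fails on GC pause time up, open file descriptors growing, thread count growing, memory climbing, cache hit ratio down (predicts memory flat, not memory climbing)
(D) thread-pool exhaustion — fails on GC pause time up, open file descriptors growing, request latency up, thread count growing, cache hit ratio down (predicts GC pause time flat, not GC pause time up)
No candidate is consistent with all observations.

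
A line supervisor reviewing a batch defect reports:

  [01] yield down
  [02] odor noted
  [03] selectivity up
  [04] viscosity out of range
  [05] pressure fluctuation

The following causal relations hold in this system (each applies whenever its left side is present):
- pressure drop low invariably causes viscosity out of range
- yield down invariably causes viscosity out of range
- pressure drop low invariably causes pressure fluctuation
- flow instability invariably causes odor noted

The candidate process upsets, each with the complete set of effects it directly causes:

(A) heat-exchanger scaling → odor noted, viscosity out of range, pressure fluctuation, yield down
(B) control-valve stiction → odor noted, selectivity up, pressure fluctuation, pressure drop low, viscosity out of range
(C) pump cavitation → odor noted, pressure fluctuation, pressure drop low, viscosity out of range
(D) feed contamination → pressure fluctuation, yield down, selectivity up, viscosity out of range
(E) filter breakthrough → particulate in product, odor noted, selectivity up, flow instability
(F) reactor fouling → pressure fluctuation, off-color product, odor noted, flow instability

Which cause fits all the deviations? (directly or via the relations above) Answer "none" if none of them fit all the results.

Checking each candidate against the observations:
(A) heat-exchanger scaling — does not account for selectivity up
(B) control-valve stiction — yield down ✗; odor noted ✓; selectivity up ✓; viscosity out of range ✓; pressure fluctuation ✓
(C) pump cavitation — yield down ✗; odor noted ✓; selectivity up ✗; viscosity out of range ✓; pressure fluctuation ✓
(D) feed contamination — yield down ✓; odor noted ✗; selectivity up ✓; viscosity out of range ✓; pressure fluctuation ✓
(E) filter breakthrough — yield down ✗; odor noted ✓; selectivity up ✓; viscosity out of range ✗; pressure fluctuation ✗
(F) reactor fouling — yield down ✗; odor noted ✓; selectivity up ✗; viscosity out of range ✗; pressure fluctuation ✓
None of the listed candidates fits everything.

none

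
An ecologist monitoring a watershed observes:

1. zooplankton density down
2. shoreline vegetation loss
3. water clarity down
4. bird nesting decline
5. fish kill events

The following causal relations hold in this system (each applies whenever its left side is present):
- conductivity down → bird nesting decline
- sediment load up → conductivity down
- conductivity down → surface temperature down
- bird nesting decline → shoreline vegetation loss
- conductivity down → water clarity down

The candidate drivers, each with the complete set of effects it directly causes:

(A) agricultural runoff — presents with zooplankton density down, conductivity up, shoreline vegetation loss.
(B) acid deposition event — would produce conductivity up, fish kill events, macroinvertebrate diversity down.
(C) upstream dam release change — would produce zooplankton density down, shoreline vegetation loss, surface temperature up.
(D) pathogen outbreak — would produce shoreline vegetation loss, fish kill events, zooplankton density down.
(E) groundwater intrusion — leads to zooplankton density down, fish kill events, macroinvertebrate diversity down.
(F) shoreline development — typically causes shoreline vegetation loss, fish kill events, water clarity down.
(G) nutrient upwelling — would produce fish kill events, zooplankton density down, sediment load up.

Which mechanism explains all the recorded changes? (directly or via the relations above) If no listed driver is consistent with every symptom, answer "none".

For each candidate, compare predicted effects to what was observed:
(A) agricultural runoff — does not account for water clarity down, bird nesting decline, fish kill events
(B) acid deposition event — zooplankton density down NO; shoreline vegetation loss NO; water clarity down NO; bird nesting decline NO; fish kill events yes
(C) upstream dam release change — zooplankton density down yes; shoreline vegetation loss yes; water clarity down NO; bird nesting decline NO; fish kill events NO
(D) pathogen outbreak — does not account for water clarity down, bird nesting decline
(E) groundwater intrusion — does not account for shoreline vegetation loss, water clarity down, bird nesting decline
(F) shoreline development — zooplankton density down NO; shoreline vegetation loss yes; water clarity down yes; bird nesting decline NO; fish kill events yes
(G) nutrient upwelling — zooplankton density down yes; shoreline vegetation loss yes (by sediment load up → conductivity down → bird nesting decline → shoreline vegetation loss); water clarity down yes (by sediment load up → conductivity down → water clarity down); bird nesting decline yes (by sediment load up → conductivity down → bird nesting decline); fish kill events yes
Only (G) is consistent with every observation.

G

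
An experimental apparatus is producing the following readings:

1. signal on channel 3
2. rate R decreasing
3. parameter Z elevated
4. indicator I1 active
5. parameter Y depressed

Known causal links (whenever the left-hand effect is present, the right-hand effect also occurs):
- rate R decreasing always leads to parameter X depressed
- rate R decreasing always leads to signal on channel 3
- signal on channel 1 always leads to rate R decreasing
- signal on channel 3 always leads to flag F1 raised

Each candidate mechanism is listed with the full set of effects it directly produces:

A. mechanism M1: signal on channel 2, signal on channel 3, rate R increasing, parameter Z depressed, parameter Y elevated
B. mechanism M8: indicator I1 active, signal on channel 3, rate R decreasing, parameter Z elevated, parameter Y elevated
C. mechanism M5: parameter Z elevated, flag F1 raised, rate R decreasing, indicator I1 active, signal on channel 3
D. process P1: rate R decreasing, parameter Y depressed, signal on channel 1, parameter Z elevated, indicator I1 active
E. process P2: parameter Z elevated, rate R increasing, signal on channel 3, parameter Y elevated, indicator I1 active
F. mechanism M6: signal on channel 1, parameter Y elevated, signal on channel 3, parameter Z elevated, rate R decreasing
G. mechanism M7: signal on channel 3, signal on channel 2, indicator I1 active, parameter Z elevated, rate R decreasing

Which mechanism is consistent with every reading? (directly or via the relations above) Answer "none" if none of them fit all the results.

D

Per-candidate check:
(A) mechanism M1 — signal on channel 3 match; rate R decreasing miss; parameter Z elevated miss; indicator I1 active miss; parameter Y depressed miss
(B) mechanism M8 — fails on parameter Y depressed (predicts parameter Y elevated, not parameter Y depressed)
(C) mechanism M5 — signal on channel 3 match; rate R decreasing match; parameter Z elevated match; indicator I1 active match; parameter Y depressed miss
(D) process P1 — accounts for every observation (signal on channel 3 by rate R decreasing → signal on channel 3)
(E) process P2 — fails on rate R decreasing, parameter Y depressed (predicts rate R increasing, not rate R decreasing; predicts parameter Y elevated, not parameter Y depressed)
(F) mechanism M6 — signal on channel 3 match; rate R decreasing match; parameter Z elevated match; indicator I1 active miss; parameter Y depressed miss
(G) mechanism M7 — does not account for parameter Y depressed
(D) alone accounts for all the evidence.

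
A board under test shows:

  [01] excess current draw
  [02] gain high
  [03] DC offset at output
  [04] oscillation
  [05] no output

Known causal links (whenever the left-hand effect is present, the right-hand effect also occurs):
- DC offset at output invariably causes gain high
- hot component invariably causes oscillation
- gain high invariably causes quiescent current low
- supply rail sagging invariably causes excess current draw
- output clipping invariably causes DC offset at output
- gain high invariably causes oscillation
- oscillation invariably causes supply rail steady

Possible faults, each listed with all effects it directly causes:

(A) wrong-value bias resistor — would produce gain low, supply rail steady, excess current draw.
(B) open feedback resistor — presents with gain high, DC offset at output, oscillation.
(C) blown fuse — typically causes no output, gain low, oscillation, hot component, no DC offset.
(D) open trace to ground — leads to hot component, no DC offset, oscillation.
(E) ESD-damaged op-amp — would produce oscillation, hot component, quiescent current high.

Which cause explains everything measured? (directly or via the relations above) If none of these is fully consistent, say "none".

none

For each candidate, compare predicted effects to what was observed:
(A) wrong-value bias resistor — fails on gain high, DC offset at output, oscillation, no output (predicts gain low, not gain high)
(B) open feedback resistor — does not account for excess current draw, no output
(C) blown fuse — excess current draw ✗; gain high ✗; DC offset at output ✗; oscillation ✓; no output ✓
(D) open trace to ground — fails on excess current draw, gain high, DC offset at output, no output (predicts no DC offset, not DC offset at output)
(E) ESD-damaged op-amp — excess current draw ✗; gain high ✗; DC offset at output ✗; oscillation ✓; no output ✗
None of the listed candidates fits everything.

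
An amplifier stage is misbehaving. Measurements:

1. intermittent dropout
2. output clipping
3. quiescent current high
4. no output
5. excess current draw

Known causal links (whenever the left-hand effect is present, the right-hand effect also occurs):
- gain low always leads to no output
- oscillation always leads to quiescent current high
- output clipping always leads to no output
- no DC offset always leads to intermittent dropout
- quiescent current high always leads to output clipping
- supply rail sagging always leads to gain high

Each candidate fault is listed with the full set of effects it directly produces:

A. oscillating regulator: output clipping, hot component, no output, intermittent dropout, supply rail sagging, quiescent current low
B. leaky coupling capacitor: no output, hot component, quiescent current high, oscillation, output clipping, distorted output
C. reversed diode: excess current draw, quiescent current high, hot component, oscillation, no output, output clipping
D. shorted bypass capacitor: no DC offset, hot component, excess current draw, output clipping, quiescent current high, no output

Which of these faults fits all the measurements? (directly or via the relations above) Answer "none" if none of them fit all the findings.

D

For each candidate, compare predicted effects to what was observed:
(A) oscillating regulator — fails on quiescent current high, excess current draw (predicts quiescent current low, not quiescent current high)
(B) leaky coupling capacitor — intermittent dropout ✗; output clipping ✓; quiescent current high ✓; no output ✓; excess current draw ✗
(C) reversed diode — intermittent dropout ✗; output clipping ✓; quiescent current high ✓; no output ✓; excess current draw ✓
(D) shorted bypass capacitor — intermittent dropout ✓ (through no DC offset → intermittent dropout); output clipping ✓; quiescent current high ✓; no output ✓; excess current draw ✓
Only (D) is consistent with every observation.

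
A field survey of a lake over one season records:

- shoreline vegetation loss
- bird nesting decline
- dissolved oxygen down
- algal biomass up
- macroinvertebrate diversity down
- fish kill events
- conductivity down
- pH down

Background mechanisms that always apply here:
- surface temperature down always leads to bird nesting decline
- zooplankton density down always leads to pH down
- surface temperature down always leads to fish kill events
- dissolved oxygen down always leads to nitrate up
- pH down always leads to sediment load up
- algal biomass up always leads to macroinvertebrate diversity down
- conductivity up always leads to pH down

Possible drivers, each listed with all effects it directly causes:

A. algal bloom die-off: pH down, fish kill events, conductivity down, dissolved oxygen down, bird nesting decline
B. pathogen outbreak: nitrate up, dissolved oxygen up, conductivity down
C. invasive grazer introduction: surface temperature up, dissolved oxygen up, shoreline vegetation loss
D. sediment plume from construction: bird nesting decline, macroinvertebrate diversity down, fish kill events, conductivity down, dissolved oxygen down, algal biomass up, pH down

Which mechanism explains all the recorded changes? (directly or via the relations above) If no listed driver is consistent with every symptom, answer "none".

Checking each candidate against the observations:
(A) algal bloom die-off — does not account for shoreline vegetation loss, algal biomass up, macroinvertebrate diversity down
(B) pathogen outbreak — shoreline vegetation loss NO; bird nesting decline NO; dissolved oxygen down NO; algal biomass up NO; macroinvertebrate diversity down NO; fish kill events NO; conductivity down yes; pH down NO
(C) invasive grazer introduction — fails on bird nesting decline, dissolved oxygen down, algal biomass up, macroinvertebrate diversity down, fish kill events, conductivity down, pH down (predicts dissolved oxygen up, not dissolved oxygen down)
(D) sediment plume from construction — does not account for shoreline vegetation loss
Every candidate fails on at least one observation.

none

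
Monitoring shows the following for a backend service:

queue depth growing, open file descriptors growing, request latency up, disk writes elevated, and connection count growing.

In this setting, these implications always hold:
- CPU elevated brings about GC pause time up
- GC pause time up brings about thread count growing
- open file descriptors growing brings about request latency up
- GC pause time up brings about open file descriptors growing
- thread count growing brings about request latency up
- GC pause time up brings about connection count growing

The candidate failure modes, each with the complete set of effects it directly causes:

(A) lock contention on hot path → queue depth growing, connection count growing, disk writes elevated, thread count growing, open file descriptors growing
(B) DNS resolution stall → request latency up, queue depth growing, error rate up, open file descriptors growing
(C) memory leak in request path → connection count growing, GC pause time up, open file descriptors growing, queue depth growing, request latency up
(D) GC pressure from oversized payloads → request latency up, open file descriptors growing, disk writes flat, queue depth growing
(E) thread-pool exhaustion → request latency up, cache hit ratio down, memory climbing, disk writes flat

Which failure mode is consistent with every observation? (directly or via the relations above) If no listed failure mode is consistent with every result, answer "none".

Testing each hypothesis:
(A) lock contention on hot path — queue depth growing match; open file descriptors growing match; request latency up match (via open file descriptors growing → request latency up); disk writes elevated match; connection count growing match
(B) DNS resolution stall — does not account for disk writes elevated, connection count growing
(C) memory leak in request path — does not account for disk writes elevated
(D) GC pressure from oversized payloads — fails on disk writes elevated, connection count growing (predicts disk writes flat, not disk writes elevated)
(E) thread-pool exhaustion — queue depth growing miss; open file descriptors growing miss; request latency up match; disk writes elevated miss; connection count growing miss
Only (A) is consistent with every observation.

A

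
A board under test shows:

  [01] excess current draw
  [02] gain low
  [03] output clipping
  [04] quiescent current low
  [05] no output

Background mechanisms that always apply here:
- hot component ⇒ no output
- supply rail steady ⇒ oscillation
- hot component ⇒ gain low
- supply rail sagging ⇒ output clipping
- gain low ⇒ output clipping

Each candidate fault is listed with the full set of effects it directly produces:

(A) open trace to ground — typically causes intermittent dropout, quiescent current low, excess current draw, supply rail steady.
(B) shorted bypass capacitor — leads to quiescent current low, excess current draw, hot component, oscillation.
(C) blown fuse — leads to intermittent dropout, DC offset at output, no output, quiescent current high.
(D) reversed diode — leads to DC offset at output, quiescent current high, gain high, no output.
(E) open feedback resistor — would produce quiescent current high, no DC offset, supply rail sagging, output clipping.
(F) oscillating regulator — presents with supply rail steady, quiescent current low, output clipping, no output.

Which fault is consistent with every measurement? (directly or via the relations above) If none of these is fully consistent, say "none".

For each candidate, compare predicted effects to what was observed:
(A) open trace to ground — excess current draw ✓; gain low ✗; output clipping ✗; quiescent current low ✓; no output ✗
(B) shorted bypass capacitor — excess current draw ✓; gain low ✓ (through hot component → gain low); output clipping ✓ (through hot component → gain low → output clipping); quiescent current low ✓; no output ✓ (through hot component → no output)
(C) blown fuse — excess current draw ✗; gain low ✗; output clipping ✗; quiescent current low ✗; no output ✓
(D) reversed diode — excess current draw ✗; gain low ✗; output clipping ✗; quiescent current low ✗; no output ✓
(E) open feedback resistor — excess current draw ✗; gain low ✗; output clipping ✓; quiescent current low ✗; no output ✗
(F) oscillating regulator — excess current draw ✗; gain low ✗; output clipping ✓; quiescent current low ✓; no output ✓
Only (B) is consistent with every observation.

B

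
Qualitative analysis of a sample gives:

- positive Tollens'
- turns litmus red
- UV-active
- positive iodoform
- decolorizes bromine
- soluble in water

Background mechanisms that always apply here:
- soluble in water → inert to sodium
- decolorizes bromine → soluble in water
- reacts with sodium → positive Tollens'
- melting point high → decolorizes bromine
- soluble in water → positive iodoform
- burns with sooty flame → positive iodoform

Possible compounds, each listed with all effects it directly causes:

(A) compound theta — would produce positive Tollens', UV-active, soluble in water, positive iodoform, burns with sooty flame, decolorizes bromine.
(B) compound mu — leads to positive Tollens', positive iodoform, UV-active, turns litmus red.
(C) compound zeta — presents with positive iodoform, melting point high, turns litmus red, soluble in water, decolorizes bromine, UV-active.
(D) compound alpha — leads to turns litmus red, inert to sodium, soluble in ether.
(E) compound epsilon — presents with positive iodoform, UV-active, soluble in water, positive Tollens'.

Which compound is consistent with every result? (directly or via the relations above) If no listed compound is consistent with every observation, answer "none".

none

Checking each candidate against the observations:
(A) compound theta — does not account for turns litmus red
(B) compound mu — positive Tollens' +; turns litmus red +; UV-active +; positive iodoform +; decolorizes bromine -; soluble in water -
(C) compound zeta — does not account for positive Tollens'
(D) compound alpha — does not account for positive Tollens', UV-active, positive iodoform, decolorizes bromine, soluble in water
(E) compound epsilon — positive Tollens' +; turns litmus red -; UV-active +; positive iodoform +; decolorizes bromine -; soluble in water +
Every candidate fails on at least one observation.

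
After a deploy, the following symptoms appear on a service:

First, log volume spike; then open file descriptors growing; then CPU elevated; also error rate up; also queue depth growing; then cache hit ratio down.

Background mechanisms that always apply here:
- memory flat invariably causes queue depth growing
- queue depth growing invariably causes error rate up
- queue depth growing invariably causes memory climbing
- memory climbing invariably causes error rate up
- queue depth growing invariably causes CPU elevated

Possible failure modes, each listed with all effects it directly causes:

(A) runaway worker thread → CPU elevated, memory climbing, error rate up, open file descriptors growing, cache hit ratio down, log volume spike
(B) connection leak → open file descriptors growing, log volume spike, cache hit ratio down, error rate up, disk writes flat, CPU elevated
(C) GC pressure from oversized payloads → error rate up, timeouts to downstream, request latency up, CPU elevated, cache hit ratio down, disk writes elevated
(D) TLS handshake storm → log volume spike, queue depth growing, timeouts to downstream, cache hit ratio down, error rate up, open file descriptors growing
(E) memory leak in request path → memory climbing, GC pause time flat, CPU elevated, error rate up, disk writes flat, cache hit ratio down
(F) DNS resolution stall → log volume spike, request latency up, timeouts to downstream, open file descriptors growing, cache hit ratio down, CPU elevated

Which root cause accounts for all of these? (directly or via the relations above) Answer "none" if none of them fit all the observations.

For each candidate, compare predicted effects to what was observed:
(A) runaway worker thread — log volume spike +; open file descriptors growing +; CPU elevated +; error rate up +; queue depth growing -; cache hit ratio down +
(B) connection leak — does not account for queue depth growing
(C) GC pressure from oversized payloads — does not account for log volume spike, open file descriptors growing, queue depth growing
(D) TLS handshake storm — log volume spike +; open file descriptors growing +; CPU elevated + (via queue depth growing → CPU elevated); error rate up +; queue depth growing +; cache hit ratio down +
(E) memory leak in request path — log volume spike -; open file descriptors growing -; CPU elevated +; error rate up +; queue depth growing -; cache hit ratio down +
(F) DNS resolution stall — does not account for error rate up, queue depth growing
(D) alone accounts for all the evidence.

D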